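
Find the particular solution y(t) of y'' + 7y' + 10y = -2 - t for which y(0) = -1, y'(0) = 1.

y = -13/100 - 13*exp(-2*t)/12 - t/10 + 16*exp(-5*t)/75

Characteristic equation r² + 7r + 10 = 0 factors as (r + 2)(r + 5) = 0, so r = -2, -5.
Hence y_h = C1*exp(-2*t) + C2*exp(-5*t).
For the particular solution try y_p = A0 + A1*t. Substituting and matching coefficients of each power of t gives A0 = -13/100, A1 = -1/10, so y_p = -13/100 - t/10.
General solution: y = -13/100 - t/10 + C1*exp(-2*t) + C2*exp(-5*t).
Apply the initial conditions: y(0) = -13/100 + C1 + C2 = -1 and y'(0) = -1/10 - 5*C2 - 2*C1 = 1. Solving gives C1 = -13/12, C2 = 16/75.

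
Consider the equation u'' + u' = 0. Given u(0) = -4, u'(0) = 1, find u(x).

u = -3 - exp(-x)

Characteristic equation r² + r = 0 factors as (r + 1)r = 0, so r = -1, 0.
Hence u_h = C1*exp(-x) + C2.
Apply the initial conditions: u(0) = C1 + C2 = -4 and u'(0) = -C1 = 1. Solving gives C1 = -1, C2 = -3.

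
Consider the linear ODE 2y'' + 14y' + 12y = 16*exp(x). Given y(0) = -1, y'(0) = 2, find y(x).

y = -8*exp(-x)/5 + exp(-6*x)/35 + 4*exp(x)/7

Divide through by 2: y'' + 7y' + 6y = 8*exp(x).
Characteristic equation r² + 7r + 6 = 0 factors as (r + 1)(r + 6) = 0, so r = -1, -6.
Hence y_h = C1*exp(-x) + C2*exp(-6*x).
Try y_p = A*exp(x). Substituting into the equation and dividing by exp(x) gives A = 4/7, so y_p = 4*exp(x)/7.
General solution: y = 4*exp(x)/7 + C1*exp(-x) + C2*exp(-6*x).
Apply the initial conditions: y(0) = 4/7 + C1 + C2 = -1 and y'(0) = 4/7 - C1 - 6*C2 = 2. Solving gives C1 = -8/5, C2 = 1/35.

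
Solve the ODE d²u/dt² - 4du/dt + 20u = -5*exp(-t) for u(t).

Characteristic equation r² - 4r + 20 = 0 has discriminant (-4)² - 4·(20) = -64 < 0, so r = 2 ± 4i.
Hence u_h = C1*cos(4*t)*exp(2*t) + C2*exp(2*t)*sin(4*t).
Try u_p = A*exp(-t). Substituting into the equation and dividing by exp(-t) gives A = -1/5, so u_p = -exp(-t)/5.

u = -exp(-t)/5 + C1*cos(4*t)*exp(2*t) + C2*exp(2*t)*sin(4*t)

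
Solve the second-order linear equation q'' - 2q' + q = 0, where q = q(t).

Characteristic equation r² - 2r + 1 = 0 has discriminant (-2)² - 4·(1) = 0, so r = 1 is a repeated root.
Hence q_h = (C1 + C2*t)*exp(t).

q = C1*exp(t) + C2*t*exp(t)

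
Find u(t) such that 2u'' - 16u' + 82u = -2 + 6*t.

Divide through by 2: u'' - 8u' + 41u = -1 + 3*t.
Characteristic equation r² - 8r + 41 = 0 has discriminant (-8)² - 4·(41) = -100 < 0, so r = 4 ± 5i.
Hence u_h = C1*cos(5*t)*exp(4*t) + C2*exp(4*t)*sin(5*t).
For the particular solution try u_p = A0 + A1*t. Substituting and matching coefficients of each power of t gives A0 = -17/1681, A1 = 3/41, so u_p = -17/1681 + 3*t/41.

u = -17/1681 + 3*t/41 + C1*cos(5*t)*exp(4*t) + C2*exp(4*t)*sin(5*t)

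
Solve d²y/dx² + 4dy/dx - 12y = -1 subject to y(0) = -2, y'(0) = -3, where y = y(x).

Characteristic equation r² + 4r - 12 = 0 factors as (r - 2)(r + 6) = 0, so r = 2, -6.
Hence y_h = C1*exp(2*x) + C2*exp(-6*x).
For the particular solution try y_p = A0. Substituting and matching coefficients of each power of x gives A0 = 1/12, so y_p = 1/12.
General solution: y = 1/12 + C1*exp(2*x) + C2*exp(-6*x).
Apply the initial conditions: y(0) = 1/12 + C1 + C2 = -2 and y'(0) = -6*C2 + 2*C1 = -3. Solving gives C1 = -31/16, C2 = -7/48.

y = 1/12 - 31*exp(2*x)/16 - 7*exp(-6*x)/48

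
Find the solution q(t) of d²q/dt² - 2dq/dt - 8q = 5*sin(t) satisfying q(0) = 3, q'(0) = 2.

q = -9*sin(t)/17 + 2*cos(t)/17 + 3*exp(-2*t)/2 + 47*exp(4*t)/34

Characteristic equation r² - 2r - 8 = 0 factors as (r + 2)(r - 4) = 0, so r = -2, 4.
Hence q_h = C1*exp(-2*t) + C2*exp(4*t).
Try q_p = A*cos(t) + B*sin(t). Substituting and equating the coefficients of cos(t) and sin(t) gives A = 2/17, B = -9/17, so q_p = -9*sin(t)/17 + 2*cos(t)/17.
General solution: q = -9*sin(t)/17 + 2*cos(t)/17 + C1*exp(-2*t) + C2*exp(4*t).
Apply the initial conditions: q(0) = 2/17 + C1 + C2 = 3 and q'(0) = -9/17 - 2*C1 + 4*C2 = 2. Solving gives C1 = 3/2, C2 = 47/34.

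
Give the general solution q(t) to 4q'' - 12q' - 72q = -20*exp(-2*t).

Divide through by 4: q'' - 3q' - 18q = -5*exp(-2*t).
Characteristic equation r² - 3r - 18 = 0 factors as (r + 3)(r - 6) = 0, so r = -3, 6.
Hence q_h = C1*exp(-3*t) + C2*exp(6*t).
Try q_p = A*exp(-2*t). Substituting into the equation and dividing by exp(-2*t) gives A = 5/8, so q_p = 5*exp(-2*t)/8.

q = 5*exp(-2*t)/8 + C1*exp(-3*t) + C2*exp(6*t)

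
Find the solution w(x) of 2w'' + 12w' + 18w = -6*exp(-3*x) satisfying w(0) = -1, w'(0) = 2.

w = -exp(-3*x) - x*exp(-3*x) - 3*x**2*exp(-3*x)/2

Divide through by 2: w'' + 6w' + 9w = -3*exp(-3*x).
Characteristic equation r² + 6r + 9 = 0 has discriminant (6)² - 4·(9) = 0, so r = -3 is a repeated root.
Hence w_h = (C1 + C2*x)*exp(-3*x).
Since exp(-3*x) solves the homogeneous equation (r = -3 is a root of multiplicity 2), multiply the trial by x^2. Try w_p = A*x^2*exp(-3*x). Substituting into the equation and dividing by exp(-3*x) gives A = -3/2, so w_p = -3*x^2*exp(-3*x)/2.
General solution: w = C1*exp(-3*x) - 3*x^2*exp(-3*x)/2 + C2*x*exp(-3*x).
Apply the initial conditions: w(0) = C1 = -1 and w'(0) = C2 - 3*C1 = 2. Solving gives C1 = -1, C2 = -1.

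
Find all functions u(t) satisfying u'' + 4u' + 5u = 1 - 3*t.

Characteristic equation r² + 4r + 5 = 0 has discriminant (4)² - 4·(5) = -4 < 0, so r = -2 ± i.
Hence u_h = C1*cos(t)*exp(-2*t) + C2*exp(-2*t)*sin(t).
For the particular solution try u_p = A0 + A1*t. Substituting and matching coefficients of each power of t gives A0 = 17/25, A1 = -3/5, so u_p = 17/25 - 3*t/5.

u = 17/25 - 3*t/5 + C1*cos(t)*exp(-2*t) + C2*exp(-2*t)*sin(t)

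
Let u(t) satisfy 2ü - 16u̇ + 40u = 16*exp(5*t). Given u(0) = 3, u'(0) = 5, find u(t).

Divide through by 2: u'' - 8u' + 20u = 8*exp(5*t).
Characteristic equation r² - 8r + 20 = 0 has discriminant (-8)² - 4·(20) = -16 < 0, so r = 4 ± 2i.
Hence u_h = C1*cos(2*t)*exp(4*t) + C2*exp(4*t)*sin(2*t).
Try u_p = A*exp(5*t). Substituting into the equation and dividing by exp(5*t) gives A = 8/5, so u_p = 8*exp(5*t)/5.
General solution: u = 8*exp(5*t)/5 + C1*cos(2*t)*exp(4*t) + C2*exp(4*t)*sin(2*t).
Apply the initial conditions: u(0) = 8/5 + C1 = 3 and u'(0) = 8 + 2*C2 + 4*C1 = 5. Solving gives C1 = 7/5, C2 = -43/10.

u = 8*exp(5*t)/5 - 43*exp(4*t)*sin(2*t)/10 + 7*cos(2*t)*exp(4*t)/5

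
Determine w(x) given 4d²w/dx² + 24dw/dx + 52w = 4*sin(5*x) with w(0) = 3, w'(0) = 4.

Divide through by 4: w'' + 6w' + 13w = sin(5*x).
Characteristic equation r² + 6r + 13 = 0 has discriminant (6)² - 4·(13) = -16 < 0, so r = -3 ± 2i.
Hence w_h = C1*cos(2*x)*exp(-3*x) + C2*exp(-3*x)*sin(2*x).
Try w_p = A*cos(5*x) + B*sin(5*x). Substituting and equating the coefficients of cos(5x) and sin(5x) gives A = -5/174, B = -1/87, so w_p = -5*cos(5*x)/174 - sin(5*x)/87.
General solution: w = -5*cos(5*x)/174 - sin(5*x)/87 + C1*cos(2*x)*exp(-3*x) + C2*exp(-3*x)*sin(2*x).
Apply the initial conditions: w(0) = -5/174 + C1 = 3 and w'(0) = -5/87 - 3*C1 + 2*C2 = 4. Solving gives C1 = 527/174, C2 = 2287/348.

w = -5*cos(5*x)/174 - sin(5*x)/87 + 527*cos(2*x)*exp(-3*x)/174 + 2287*exp(-3*x)*sin(2*x)/348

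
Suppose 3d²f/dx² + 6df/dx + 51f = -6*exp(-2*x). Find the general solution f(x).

f = -2*exp(-2*x)/17 + C1*cos(4*x)*exp(-x) + C2*exp(-x)*sin(4*x)

Divide through by 3: f'' + 2f' + 17f = -2*exp(-2*x).
Characteristic equation r² + 2r + 17 = 0 has discriminant (2)² - 4·(17) = -64 < 0, so r = -1 ± 4i.
Hence f_h = C1*cos(4*x)*exp(-x) + C2*exp(-x)*sin(4*x).
Try f_p = A*exp(-2*x). Substituting into the equation and dividing by exp(-2*x) gives A = -2/17, so f_p = -2*exp(-2*x)/17.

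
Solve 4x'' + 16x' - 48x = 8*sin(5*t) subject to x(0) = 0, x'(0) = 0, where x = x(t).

Divide through by 4: x'' + 4x' - 12x = 2*sin(5*t).
Characteristic equation r² + 4r - 12 = 0 factors as (r - 2)(r + 6) = 0, so r = 2, -6.
Hence x_h = C1*exp(2*t) + C2*exp(-6*t).
Try x_p = A*cos(5*t) + B*sin(5*t). Substituting and equating the coefficients of cos(5t) and sin(5t) gives A = -40/1769, B = -74/1769, so x_p = -74*sin(5*t)/1769 - 40*cos(5*t)/1769.
General solution: x = -74*sin(5*t)/1769 - 40*cos(5*t)/1769 + C1*exp(2*t) + C2*exp(-6*t).
Apply the initial conditions: x(0) = -40/1769 + C1 + C2 = 0 and x'(0) = -370/1769 - 6*C2 + 2*C1 = 0. Solving gives C1 = 5/116, C2 = -5/244.

x = -74*sin(5*t)/1769 - 40*cos(5*t)/1769 - 5*exp(-6*t)/244 + 5*exp(2*t)/116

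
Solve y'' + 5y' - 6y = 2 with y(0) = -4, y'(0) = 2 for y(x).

y = -1/3 - 20*exp(x)/7 - 17*exp(-6*x)/21

Characteristic equation r² + 5r - 6 = 0 factors as (r + 6)(r - 1) = 0, so r = -6, 1.
Hence y_h = C1*exp(-6*x) + C2*exp(x).
For the particular solution try y_p = A0. Substituting and matching coefficients of each power of x gives A0 = -1/3, so y_p = -1/3.
General solution: y = -1/3 + C1*exp(-6*x) + C2*exp(x).
Apply the initial conditions: y(0) = -1/3 + C1 + C2 = -4 and y'(0) = C2 - 6*C1 = 2. Solving gives C1 = -17/21, C2 = -20/7.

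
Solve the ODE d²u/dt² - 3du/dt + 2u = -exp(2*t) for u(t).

u = C1*exp(2*t) + C2*exp(t) - t*exp(2*t)

Characteristic equation r² - 3r + 2 = 0 factors as (r - 2)(r - 1) = 0, so r = 2, 1.
Hence u_h = C1*exp(2*t) + C2*exp(t).
Since exp(2*t) solves the homogeneous equation (r = 2 is a root of multiplicity 1), multiply the trial by t. Try u_p = A*t*exp(2*t). Substituting into the equation and dividing by exp(2*t) gives A = -1, so u_p = -t*exp(2*t).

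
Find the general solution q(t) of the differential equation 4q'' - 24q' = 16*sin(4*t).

Divide through by 4: q'' - 6q' = 4*sin(4*t).
Characteristic equation r² - 6r = 0 factors as (r - 6)r = 0, so r = 6, 0.
Hence q_h = C1*exp(6*t) + C2.
Try q_p = A*cos(4*t) + B*sin(4*t). Substituting and equating the coefficients of cos(4t) and sin(4t) gives A = 3/26, B = -1/13, so q_p = -sin(4*t)/13 + 3*cos(4*t)/26.

q = C2 - sin(4*t)/13 + 3*cos(4*t)/26 + C1*exp(6*t)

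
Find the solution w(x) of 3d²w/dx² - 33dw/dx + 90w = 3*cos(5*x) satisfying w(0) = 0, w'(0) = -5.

Divide through by 3: w'' - 11w' + 30w = cos(5*x).
Characteristic equation r² - 11r + 30 = 0 factors as (r - 6)(r - 5) = 0, so r = 6, 5.
Hence w_h = C1*exp(6*x) + C2*exp(5*x).
Try w_p = A*cos(5*x) + B*sin(5*x). Substituting and equating the coefficients of cos(5x) and sin(5x) gives A = 1/610, B = -11/610, so w_p = -11*sin(5*x)/610 + cos(5*x)/610.
General solution: w = -11*sin(5*x)/610 + cos(5*x)/610 + C1*exp(6*x) + C2*exp(5*x).
Apply the initial conditions: w(0) = 1/610 + C1 + C2 = 0 and w'(0) = -11/122 + 5*C2 + 6*C1 = -5. Solving gives C1 = -299/61, C2 = 49/10.

w = -299*exp(6*x)/61 - 11*sin(5*x)/610 + cos(5*x)/610 + 49*exp(5*x)/10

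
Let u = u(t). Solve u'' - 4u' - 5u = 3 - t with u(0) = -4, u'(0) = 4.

u = -19/25 - 10*exp(-t)/3 + t/5 + 7*exp(5*t)/75

Characteristic equation r² - 4r - 5 = 0 factors as (r + 1)(r - 5) = 0, so r = -1, 5.
Hence u_h = C1*exp(-t) + C2*exp(5*t).
For the particular solution try u_p = A0 + A1*t. Substituting and matching coefficients of each power of t gives A0 = -19/25, A1 = 1/5, so u_p = -19/25 + t/5.
General solution: u = -19/25 + t/5 + C1*exp(-t) + C2*exp(5*t).
Apply the initial conditions: u(0) = -19/25 + C1 + C2 = -4 and u'(0) = 1/5 - C1 + 5*C2 = 4. Solving gives C1 = -10/3, C2 = 7/75.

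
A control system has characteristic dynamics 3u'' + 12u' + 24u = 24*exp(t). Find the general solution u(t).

Divide through by 3: u'' + 4u' + 8u = 8*exp(t).
Characteristic equation r² + 4r + 8 = 0 has discriminant (4)² - 4·(8) = -16 < 0, so r = -2 ± 2i.
Hence u_h = C1*cos(2*t)*exp(-2*t) + C2*exp(-2*t)*sin(2*t).
Try u_p = A*exp(t). Substituting into the equation and dividing by exp(t) gives A = 8/13, so u_p = 8*exp(t)/13.

u = 8*exp(t)/13 + C1*cos(2*t)*exp(-2*t) + C2*exp(-2*t)*sin(2*t)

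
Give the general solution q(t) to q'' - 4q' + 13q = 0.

Characteristic equation r² - 4r + 13 = 0 has discriminant (-4)² - 4·(13) = -36 < 0, so r = 2 ± 3i.
Hence q_h = C1*cos(3*t)*exp(2*t) + C2*exp(2*t)*sin(3*t).

q = C1*cos(3*t)*exp(2*t) + C2*exp(2*t)*sin(3*t)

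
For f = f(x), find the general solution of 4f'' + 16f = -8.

Divide through by 4: f'' + 4f = -2.
Characteristic equation r² + 4 = 0 has discriminant (0)² - 4·(4) = -16 < 0, so r = ± 2i.
Hence f_h = C1*cos(2*x) + C2*sin(2*x).
For the particular solution try f_p = A0. Substituting and matching coefficients of each power of x gives A0 = -1/2, so f_p = -1/2.

f = -1/2 + C1*cos(2*x) + C2*sin(2*x)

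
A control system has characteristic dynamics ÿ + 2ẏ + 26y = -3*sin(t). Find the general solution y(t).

y = -75*sin(t)/629 + 6*cos(t)/629 + C1*cos(5*t)*exp(-t) + C2*exp(-t)*sin(5*t)

Characteristic equation r² + 2r + 26 = 0 has discriminant (2)² - 4·(26) = -100 < 0, so r = -1 ± 5i.
Hence y_h = C1*cos(5*t)*exp(-t) + C2*exp(-t)*sin(5*t).
Try y_p = A*cos(t) + B*sin(t). Substituting and equating the coefficients of cos(t) and sin(t) gives A = 6/629, B = -75/629, so y_p = -75*sin(t)/629 + 6*cos(t)/629.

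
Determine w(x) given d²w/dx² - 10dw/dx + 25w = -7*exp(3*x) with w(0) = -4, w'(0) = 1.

w = -9*exp(5*x)/4 - 7*exp(3*x)/4 + 35*x*exp(5*x)/2

Characteristic equation r² - 10r + 25 = 0 has discriminant (-10)² - 4·(25) = 0, so r = 5 is a repeated root.
Hence w_h = (C1 + C2*x)*exp(5*x).
Try w_p = A*exp(3*x). Substituting into the equation and dividing by exp(3*x) gives A = -7/4, so w_p = -7*exp(3*x)/4.
General solution: w = -7*exp(3*x)/4 + C1*exp(5*x) + C2*x*exp(5*x).
Apply the initial conditions: w(0) = -7/4 + C1 = -4 and w'(0) = -21/4 + C2 + 5*C1 = 1. Solving gives C1 = -9/4, C2 = 35/2.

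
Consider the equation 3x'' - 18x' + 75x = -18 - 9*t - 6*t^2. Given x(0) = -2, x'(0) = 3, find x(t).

Divide through by 3: x'' - 6x' + 25x = -6 - 3*t - 2*t^2.
Characteristic equation r² - 6r + 25 = 0 has discriminant (-6)² - 4·(25) = -64 < 0, so r = 3 ± 4i.
Hence x_h = C1*cos(4*t)*exp(3*t) + C2*exp(3*t)*sin(4*t).
For the particular solution try x_p = A0 + A1*t + A2*t^2. Substituting and matching coefficients of each power of t gives A0 = -4244/15625, A1 = -99/625, A2 = -2/25, so x_p = -4244/15625 - 99*t/625 - 2*t^2/25.
General solution: x = -4244/15625 - 99*t/625 - 2*t^2/25 + C1*cos(4*t)*exp(3*t) + C2*exp(3*t)*sin(4*t).
Apply the initial conditions: x(0) = -4244/15625 + C1 = -2 and x'(0) = -99/625 + 3*C1 + 4*C2 = 3. Solving gives C1 = -27006/15625, C2 = 32592/15625.

x = -4244/15625 - 99*t/625 - 2*t**2/25 - 27006*cos(4*t)*exp(3*t)/15625 + 32592*exp(3*t)*sin(4*t)/15625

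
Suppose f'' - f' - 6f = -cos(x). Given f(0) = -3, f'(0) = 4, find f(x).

f = -67*exp(-2*x)/25 - 23*exp(3*x)/50 + sin(x)/50 + 7*cos(x)/50

Characteristic equation r² - r - 6 = 0 factors as (r - 3)(r + 2) = 0, so r = 3, -2.
Hence f_h = C1*exp(3*x) + C2*exp(-2*x).
Try f_p = A*cos(x) + B*sin(x). Substituting and equating the coefficients of cos(x) and sin(x) gives A = 7/50, B = 1/50, so f_p = sin(x)/50 + 7*cos(x)/50.
General solution: f = sin(x)/50 + 7*cos(x)/50 + C1*exp(3*x) + C2*exp(-2*x).
Apply the initial conditions: f(0) = 7/50 + C1 + C2 = -3 and f'(0) = 1/50 - 2*C2 + 3*C1 = 4. Solving gives C1 = -23/50, C2 = -67/25.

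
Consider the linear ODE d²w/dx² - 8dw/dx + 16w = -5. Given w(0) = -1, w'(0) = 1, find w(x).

w = -5/16 - 11*exp(4*x)/16 + 15*x*exp(4*x)/4

Characteristic equation r² - 8r + 16 = 0 has discriminant (-8)² - 4·(16) = 0, so r = 4 is a repeated root.
Hence w_h = (C1 + C2*x)*exp(4*x).
For the particular solution try w_p = A0. Substituting and matching coefficients of each power of x gives A0 = -5/16, so w_p = -5/16.
General solution: w = -5/16 + C1*exp(4*x) + C2*x*exp(4*x).
Apply the initial conditions: w(0) = -5/16 + C1 = -1 and w'(0) = C2 + 4*C1 = 1. Solving gives C1 = -11/16, C2 = 15/4.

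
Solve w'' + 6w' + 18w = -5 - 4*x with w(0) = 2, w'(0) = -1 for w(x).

Characteristic equation r² + 6r + 18 = 0 has discriminant (6)² - 4·(18) = -36 < 0, so r = -3 ± 3i.
Hence w_h = C1*cos(3*x)*exp(-3*x) + C2*exp(-3*x)*sin(3*x).
For the particular solution try w_p = A0 + A1*x. Substituting and matching coefficients of each power of x gives A0 = -11/54, A1 = -2/9, so w_p = -11/54 - 2*x/9.
General solution: w = -11/54 - 2*x/9 + C1*cos(3*x)*exp(-3*x) + C2*exp(-3*x)*sin(3*x).
Apply the initial conditions: w(0) = -11/54 + C1 = 2 and w'(0) = -2/9 - 3*C1 + 3*C2 = -1. Solving gives C1 = 119/54, C2 = 35/18.

w = -11/54 - 2*x/9 + 35*exp(-3*x)*sin(3*x)/18 + 119*cos(3*x)*exp(-3*x)/54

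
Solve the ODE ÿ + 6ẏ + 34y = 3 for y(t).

y = 3/34 + C1*cos(5*t)*exp(-3*t) + C2*exp(-3*t)*sin(5*t)

Characteristic equation r² + 6r + 34 = 0 has discriminant (6)² - 4·(34) = -100 < 0, so r = -3 ± 5i.
Hence y_h = C1*cos(5*t)*exp(-3*t) + C2*exp(-3*t)*sin(5*t).
For the particular solution try y_p = A0. Substituting and matching coefficients of each power of t gives A0 = 3/34, so y_p = 3/34.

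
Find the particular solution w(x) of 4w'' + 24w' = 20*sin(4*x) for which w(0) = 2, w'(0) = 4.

Divide through by 4: w'' + 6w' = 5*sin(4*x).
Characteristic equation r² + 6r = 0 factors as (r + 6)r = 0, so r = -6, 0.
Hence w_h = C1*exp(-6*x) + C2.
Try w_p = A*cos(4*x) + B*sin(4*x). Substituting and equating the coefficients of cos(4x) and sin(4x) gives A = -15/104, B = -5/52, so w_p = -15*cos(4*x)/104 - 5*sin(4*x)/52.
General solution: w = C2 - 15*cos(4*x)/104 - 5*sin(4*x)/52 + C1*exp(-6*x).
Apply the initial conditions: w(0) = -15/104 + C1 + C2 = 2 and w'(0) = -5/13 - 6*C1 = 4. Solving gives C1 = -19/26, C2 = 23/8.

w = 23/8 - 19*exp(-6*x)/26 - 15*cos(4*x)/104 - 5*sin(4*x)/52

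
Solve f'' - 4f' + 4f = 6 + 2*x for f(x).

Characteristic equation r² - 4r + 4 = 0 has discriminant (-4)² - 4·(4) = 0, so r = 2 is a repeated root.
Hence f_h = (C1 + C2*x)*exp(2*x).
For the particular solution try f_p = A0 + A1*x. Substituting and matching coefficients of each power of x gives A0 = 2, A1 = 1/2, so f_p = 2 + x/2.

f = 2 + x/2 + C1*exp(2*x) + C2*x*exp(2*x)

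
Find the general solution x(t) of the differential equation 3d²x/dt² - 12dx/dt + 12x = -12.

x = -1 + C1*exp(2*t) + C2*t*exp(2*t)

Divide through by 3: x'' - 4x' + 4x = -4.
Characteristic equation r² - 4r + 4 = 0 has discriminant (-4)² - 4·(4) = 0, so r = 2 is a repeated root.
Hence x_h = (C1 + C2*t)*exp(2*t).
For the particular solution try x_p = A0. Substituting and matching coefficients of each power of t gives A0 = -1, so x_p = -1.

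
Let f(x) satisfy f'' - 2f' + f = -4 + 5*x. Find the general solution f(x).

f = 6 + 5*x + C1*exp(x) + C2*x*exp(x)

Characteristic equation r² - 2r + 1 = 0 has discriminant (-2)² - 4·(1) = 0, so r = 1 is a repeated root.
Hence f_h = (C1 + C2*x)*exp(x).
For the particular solution try f_p = A0 + A1*x. Substituting and matching coefficients of each power of x gives A0 = 6, A1 = 5, so f_p = 6 + 5*x.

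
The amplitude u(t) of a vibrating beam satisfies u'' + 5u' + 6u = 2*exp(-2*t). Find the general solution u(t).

u = C1*exp(-3*t) + C2*exp(-2*t) + 2*t*exp(-2*t)

Characteristic equation r² + 5r + 6 = 0 factors as (r + 3)(r + 2) = 0, so r = -3, -2.
Hence u_h = C1*exp(-3*t) + C2*exp(-2*t).
Since exp(-2*t) solves the homogeneous equation (r = -2 is a root of multiplicity 1), multiply the trial by t. Try u_p = A*t*exp(-2*t). Substituting into the equation and dividing by exp(-2*t) gives A = 2, so u_p = 2*t*exp(-2*t).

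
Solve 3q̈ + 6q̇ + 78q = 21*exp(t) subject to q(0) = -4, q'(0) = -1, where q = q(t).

q = 7*exp(t)/29 - 159*exp(-t)*sin(5*t)/145 - 123*cos(5*t)*exp(-t)/29

Divide through by 3: q'' + 2q' + 26q = 7*exp(t).
Characteristic equation r² + 2r + 26 = 0 has discriminant (2)² - 4·(26) = -100 < 0, so r = -1 ± 5i.
Hence q_h = C1*cos(5*t)*exp(-t) + C2*exp(-t)*sin(5*t).
Try q_p = A*exp(t). Substituting into the equation and dividing by exp(t) gives A = 7/29, so q_p = 7*exp(t)/29.
General solution: q = 7*exp(t)/29 + C1*cos(5*t)*exp(-t) + C2*exp(-t)*sin(5*t).
Apply the initial conditions: q(0) = 7/29 + C1 = -4 and q'(0) = 7/29 - C1 + 5*C2 = -1. Solving gives C1 = -123/29, C2 = -159/145.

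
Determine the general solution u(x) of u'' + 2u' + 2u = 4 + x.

Characteristic equation r² + 2r + 2 = 0 has discriminant (2)² - 4·(2) = -4 < 0, so r = -1 ± i.
Hence u_h = C1*cos(x)*exp(-x) + C2*exp(-x)*sin(x).
For the particular solution try u_p = A0 + A1*x. Substituting and matching coefficients of each power of x gives A0 = 3/2, A1 = 1/2, so u_p = 3/2 + x/2.

u = 3/2 + x/2 + C1*cos(x)*exp(-x) + C2*exp(-x)*sin(x)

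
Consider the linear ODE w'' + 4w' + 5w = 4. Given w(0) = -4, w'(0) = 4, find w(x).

w = 4/5 - 28*exp(-2*x)*sin(x)/5 - 24*cos(x)*exp(-2*x)/5

Characteristic equation r² + 4r + 5 = 0 has discriminant (4)² - 4·(5) = -4 < 0, so r = -2 ± i.
Hence w_h = C1*cos(x)*exp(-2*x) + C2*exp(-2*x)*sin(x).
For the particular solution try w_p = A0. Substituting and matching coefficients of each power of x gives A0 = 4/5, so w_p = 4/5.
General solution: w = 4/5 + C1*cos(x)*exp(-2*x) + C2*exp(-2*x)*sin(x).
Apply the initial conditions: w(0) = 4/5 + C1 = -4 and w'(0) = C2 - 2*C1 = 4. Solving gives C1 = -24/5, C2 = -28/5.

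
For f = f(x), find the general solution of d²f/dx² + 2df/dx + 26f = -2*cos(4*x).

Characteristic equation r² + 2r + 26 = 0 has discriminant (2)² - 4·(26) = -100 < 0, so r = -1 ± 5i.
Hence f_h = C1*cos(5*x)*exp(-x) + C2*exp(-x)*sin(5*x).
Try f_p = A*cos(4*x) + B*sin(4*x). Substituting and equating the coefficients of cos(4x) and sin(4x) gives A = -5/41, B = -4/41, so f_p = -5*cos(4*x)/41 - 4*sin(4*x)/41.

f = -5*cos(4*x)/41 - 4*sin(4*x)/41 + C1*cos(5*x)*exp(-x) + C2*exp(-x)*sin(5*x)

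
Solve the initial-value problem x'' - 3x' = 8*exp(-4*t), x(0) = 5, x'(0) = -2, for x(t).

Characteristic equation r² - 3r = 0 factors as (r - 3)r = 0, so r = 3, 0.
Hence x_h = C1*exp(3*t) + C2.
Try x_p = A*exp(-4*t). Substituting into the equation and dividing by exp(-4*t) gives A = 2/7, so x_p = 2*exp(-4*t)/7.
General solution: x = C2 + 2*exp(-4*t)/7 + C1*exp(3*t).
Apply the initial conditions: x(0) = 2/7 + C1 + C2 = 5 and x'(0) = -8/7 + 3*C1 = -2. Solving gives C1 = -2/7, C2 = 5.

x = 5 - 2*exp(3*t)/7 + 2*exp(-4*t)/7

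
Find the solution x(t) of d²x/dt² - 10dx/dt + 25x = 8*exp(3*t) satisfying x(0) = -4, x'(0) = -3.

x = -6*exp(5*t) + 2*exp(3*t) + 21*t*exp(5*t)

Characteristic equation r² - 10r + 25 = 0 has discriminant (-10)² - 4·(25) = 0, so r = 5 is a repeated root.
Hence x_h = (C1 + C2*t)*exp(5*t).
Try x_p = A*exp(3*t). Substituting into the equation and dividing by exp(3*t) gives A = 2, so x_p = 2*exp(3*t).
General solution: x = 2*exp(3*t) + C1*exp(5*t) + C2*t*exp(5*t).
Apply the initial conditions: x(0) = 2 + C1 = -4 and x'(0) = 6 + C2 + 5*C1 = -3. Solving gives C1 = -6, C2 = 21.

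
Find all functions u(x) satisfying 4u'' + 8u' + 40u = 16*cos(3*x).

Divide through by 4: u'' + 2u' + 10u = 4*cos(3*x).
Characteristic equation r² + 2r + 10 = 0 has discriminant (2)² - 4·(10) = -36 < 0, so r = -1 ± 3i.
Hence u_h = C1*cos(3*x)*exp(-x) + C2*exp(-x)*sin(3*x).
Try u_p = A*cos(3*x) + B*sin(3*x). Substituting and equating the coefficients of cos(3x) and sin(3x) gives A = 4/37, B = 24/37, so u_p = 4*cos(3*x)/37 + 24*sin(3*x)/37.

u = 4*cos(3*x)/37 + 24*sin(3*x)/37 + C1*cos(3*x)*exp(-x) + C2*exp(-x)*sin(3*x)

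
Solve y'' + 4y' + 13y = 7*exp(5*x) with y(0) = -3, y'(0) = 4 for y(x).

Characteristic equation r² + 4r + 13 = 0 has discriminant (4)² - 4·(13) = -36 < 0, so r = -2 ± 3i.
Hence y_h = C1*cos(3*x)*exp(-2*x) + C2*exp(-2*x)*sin(3*x).
Try y_p = A*exp(5*x). Substituting into the equation and dividing by exp(5*x) gives A = 7/58, so y_p = 7*exp(5*x)/58.
General solution: y = 7*exp(5*x)/58 + C1*cos(3*x)*exp(-2*x) + C2*exp(-2*x)*sin(3*x).
Apply the initial conditions: y(0) = 7/58 + C1 = -3 and y'(0) = 35/58 - 2*C1 + 3*C2 = 4. Solving gives C1 = -181/58, C2 = -55/58.

y = 7*exp(5*x)/58 - 181*cos(3*x)*exp(-2*x)/58 - 55*exp(-2*x)*sin(3*x)/58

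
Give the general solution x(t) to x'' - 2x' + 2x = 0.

x = C1*cos(t)*exp(t) + C2*exp(t)*sin(t)

Characteristic equation r² - 2r + 2 = 0 has discriminant (-2)² - 4·(2) = -4 < 0, so r = 1 ± i.
Hence x_h = C1*cos(t)*exp(t) + C2*exp(t)*sin(t).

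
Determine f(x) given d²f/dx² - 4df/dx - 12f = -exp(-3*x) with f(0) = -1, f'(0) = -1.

Characteristic equation r² - 4r - 12 = 0 factors as (r + 2)(r - 6) = 0, so r = -2, 6.
Hence f_h = C1*exp(-2*x) + C2*exp(6*x).
Try f_p = A*exp(-3*x). Substituting into the equation and dividing by exp(-3*x) gives A = -1/9, so f_p = -exp(-3*x)/9.
General solution: f = -exp(-3*x)/9 + C1*exp(-2*x) + C2*exp(6*x).
Apply the initial conditions: f(0) = -1/9 + C1 + C2 = -1 and f'(0) = 1/3 - 2*C1 + 6*C2 = -1. Solving gives C1 = -1/2, C2 = -7/18.

f = -7*exp(6*x)/18 - exp(-2*x)/2 - exp(-3*x)/9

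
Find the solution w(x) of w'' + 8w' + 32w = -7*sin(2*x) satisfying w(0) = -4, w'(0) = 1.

Characteristic equation r² + 8r + 32 = 0 has discriminant (8)² - 4·(32) = -64 < 0, so r = -4 ± 4i.
Hence w_h = C1*cos(4*x)*exp(-4*x) + C2*exp(-4*x)*sin(4*x).
Try w_p = A*cos(2*x) + B*sin(2*x). Substituting and equating the coefficients of cos(2x) and sin(2x) gives A = 7/65, B = -49/260, so w_p = -49*sin(2*x)/260 + 7*cos(2*x)/65.
General solution: w = -49*sin(2*x)/260 + 7*cos(2*x)/65 + C1*cos(4*x)*exp(-4*x) + C2*exp(-4*x)*sin(4*x).
Apply the initial conditions: w(0) = 7/65 + C1 = -4 and w'(0) = -49/130 - 4*C1 + 4*C2 = 1. Solving gives C1 = -267/65, C2 = -1957/520.

w = -49*sin(2*x)/260 + 7*cos(2*x)/65 - 1957*exp(-4*x)*sin(4*x)/520 - 267*cos(4*x)*exp(-4*x)/65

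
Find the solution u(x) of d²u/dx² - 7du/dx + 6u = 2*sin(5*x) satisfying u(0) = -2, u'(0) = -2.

u = -27*exp(x)/13 - 19*sin(5*x)/793 + 2*exp(6*x)/61 + 35*cos(5*x)/793

Characteristic equation r² - 7r + 6 = 0 factors as (r - 6)(r - 1) = 0, so r = 6, 1.
Hence u_h = C1*exp(6*x) + C2*exp(x).
Try u_p = A*cos(5*x) + B*sin(5*x). Substituting and equating the coefficients of cos(5x) and sin(5x) gives A = 35/793, B = -19/793, so u_p = -19*sin(5*x)/793 + 35*cos(5*x)/793.
General solution: u = -19*sin(5*x)/793 + 35*cos(5*x)/793 + C1*exp(6*x) + C2*exp(x).
Apply the initial conditions: u(0) = 35/793 + C1 + C2 = -2 and u'(0) = -95/793 + C2 + 6*C1 = -2. Solving gives C1 = 2/61, C2 = -27/13.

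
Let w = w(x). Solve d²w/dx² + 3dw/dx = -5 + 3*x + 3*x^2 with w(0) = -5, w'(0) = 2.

Characteristic equation r² + 3r = 0 factors as (r + 3)r = 0, so r = -3, 0.
Hence w_h = C1*exp(-3*x) + C2.
Since 0 is a characteristic root (multiplicity 1), multiply the polynomial trial by x: try w_p = x*(A0 + A1*x + A2*x^2). Substituting and matching coefficients of each power of x gives A0 = -16/9, A1 = 1/6, A2 = 1/3, so w_p = -16*x/9 + x^3/3 + x^2/6.
General solution: w = C2 - 16*x/9 + x^3/3 + x^2/6 + C1*exp(-3*x).
Apply the initial conditions: w(0) = C1 + C2 = -5 and w'(0) = -16/9 - 3*C1 = 2. Solving gives C1 = -34/27, C2 = -101/27.

w = -101/27 - 34*exp(-3*x)/27 - 16*x/9 + x**3/3 + x**2/6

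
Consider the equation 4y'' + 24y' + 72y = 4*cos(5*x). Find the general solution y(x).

y = -7*cos(5*x)/949 + 30*sin(5*x)/949 + C1*cos(3*x)*exp(-3*x) + C2*exp(-3*x)*sin(3*x)

Divide through by 4: y'' + 6y' + 18y = cos(5*x).
Characteristic equation r² + 6r + 18 = 0 has discriminant (6)² - 4·(18) = -36 < 0, so r = -3 ± 3i.
Hence y_h = C1*cos(3*x)*exp(-3*x) + C2*exp(-3*x)*sin(3*x).
Try y_p = A*cos(5*x) + B*sin(5*x). Substituting and equating the coefficients of cos(5x) and sin(5x) gives A = -7/949, B = 30/949, so y_p = -7*cos(5*x)/949 + 30*sin(5*x)/949.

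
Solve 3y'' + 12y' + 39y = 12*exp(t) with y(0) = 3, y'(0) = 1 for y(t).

Divide through by 3: y'' + 4y' + 13y = 4*exp(t).
Characteristic equation r² + 4r + 13 = 0 has discriminant (4)² - 4·(13) = -36 < 0, so r = -2 ± 3i.
Hence y_h = C1*cos(3*t)*exp(-2*t) + C2*exp(-2*t)*sin(3*t).
Try y_p = A*exp(t). Substituting into the equation and dividing by exp(t) gives A = 2/9, so y_p = 2*exp(t)/9.
General solution: y = 2*exp(t)/9 + C1*cos(3*t)*exp(-2*t) + C2*exp(-2*t)*sin(3*t).
Apply the initial conditions: y(0) = 2/9 + C1 = 3 and y'(0) = 2/9 - 2*C1 + 3*C2 = 1. Solving gives C1 = 25/9, C2 = 19/9.

y = 2*exp(t)/9 + 19*exp(-2*t)*sin(3*t)/9 + 25*cos(3*t)*exp(-2*t)/9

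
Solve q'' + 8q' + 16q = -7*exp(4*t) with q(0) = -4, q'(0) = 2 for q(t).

Characteristic equation r² + 8r + 16 = 0 has discriminant (8)² - 4·(16) = 0, so r = -4 is a repeated root.
Hence q_h = (C1 + C2*t)*exp(-4*t).
Try q_p = A*exp(4*t). Substituting into the equation and dividing by exp(4*t) gives A = -7/64, so q_p = -7*exp(4*t)/64.
General solution: q = -7*exp(4*t)/64 + C1*exp(-4*t) + C2*t*exp(-4*t).
Apply the initial conditions: q(0) = -7/64 + C1 = -4 and q'(0) = -7/16 + C2 - 4*C1 = 2. Solving gives C1 = -249/64, C2 = -105/8.

q = -249*exp(-4*t)/64 - 7*exp(4*t)/64 - 105*t*exp(-4*t)/8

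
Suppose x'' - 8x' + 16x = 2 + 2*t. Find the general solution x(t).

x = 3/16 + t/8 + C1*exp(4*t) + C2*t*exp(4*t)

Characteristic equation r² - 8r + 16 = 0 has discriminant (-8)² - 4·(16) = 0, so r = 4 is a repeated root.
Hence x_h = (C1 + C2*t)*exp(4*t).
For the particular solution try x_p = A0 + A1*t. Substituting and matching coefficients of each power of t gives A0 = 3/16, A1 = 1/8, so x_p = 3/16 + t/8.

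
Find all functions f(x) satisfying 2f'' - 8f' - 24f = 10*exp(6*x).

f = C1*exp(6*x) + C2*exp(-2*x) + 5*x*exp(6*x)/8

Divide through by 2: f'' - 4f' - 12f = 5*exp(6*x).
Characteristic equation r² - 4r - 12 = 0 factors as (r - 6)(r + 2) = 0, so r = 6, -2.
Hence f_h = C1*exp(6*x) + C2*exp(-2*x).
Since exp(6*x) solves the homogeneous equation (r = 6 is a root of multiplicity 1), multiply the trial by x. Try f_p = A*x*exp(6*x). Substituting into the equation and dividing by exp(6*x) gives A = 5/8, so f_p = 5*x*exp(6*x)/8.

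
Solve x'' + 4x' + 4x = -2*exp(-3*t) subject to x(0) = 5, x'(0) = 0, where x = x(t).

x = -2*exp(-3*t) + 7*exp(-2*t) + 8*t*exp(-2*t)

Characteristic equation r² + 4r + 4 = 0 has discriminant (4)² - 4·(4) = 0, so r = -2 is a repeated root.
Hence x_h = (C1 + C2*t)*exp(-2*t).
Try x_p = A*exp(-3*t). Substituting into the equation and dividing by exp(-3*t) gives A = -2, so x_p = -2*exp(-3*t).
General solution: x = -2*exp(-3*t) + C1*exp(-2*t) + C2*t*exp(-2*t).
Apply the initial conditions: x(0) = -2 + C1 = 5 and x'(0) = 6 + C2 - 2*C1 = 0. Solving gives C1 = 7, C2 = 8.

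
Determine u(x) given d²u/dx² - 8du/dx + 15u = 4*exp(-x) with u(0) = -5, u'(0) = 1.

u = -27*exp(3*x)/2 + exp(-x)/6 + 25*exp(5*x)/3

Characteristic equation r² - 8r + 15 = 0 factors as (r - 5)(r - 3) = 0, so r = 5, 3.
Hence u_h = C1*exp(5*x) + C2*exp(3*x).
Try u_p = A*exp(-x). Substituting into the equation and dividing by exp(-x) gives A = 1/6, so u_p = exp(-x)/6.
General solution: u = exp(-x)/6 + C1*exp(5*x) + C2*exp(3*x).
Apply the initial conditions: u(0) = 1/6 + C1 + C2 = -5 and u'(0) = -1/6 + 3*C2 + 5*C1 = 1. Solving gives C1 = 25/3, C2 = -27/2.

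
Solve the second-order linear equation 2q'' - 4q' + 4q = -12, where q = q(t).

Divide through by 2: q'' - 2q' + 2q = -6.
Characteristic equation r² - 2r + 2 = 0 has discriminant (-2)² - 4·(2) = -4 < 0, so r = 1 ± i.
Hence q_h = C1*cos(t)*exp(t) + C2*exp(t)*sin(t).
For the particular solution try q_p = A0. Substituting and matching coefficients of each power of t gives A0 = -3, so q_p = -3.

q = -3 + C1*cos(t)*exp(t) + C2*exp(t)*sin(t)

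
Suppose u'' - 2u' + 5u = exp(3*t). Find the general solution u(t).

u = exp(3*t)/8 + C1*cos(2*t)*exp(t) + C2*exp(t)*sin(2*t)

Characteristic equation r² - 2r + 5 = 0 has discriminant (-2)² - 4·(5) = -16 < 0, so r = 1 ± 2i.
Hence u_h = C1*cos(2*t)*exp(t) + C2*exp(t)*sin(2*t).
Try u_p = A*exp(3*t). Substituting into the equation and dividing by exp(3*t) gives A = 1/8, so u_p = exp(3*t)/8.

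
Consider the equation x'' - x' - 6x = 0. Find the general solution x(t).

x = C1*exp(3*t) + C2*exp(-2*t)

Characteristic equation r² - r - 6 = 0 factors as (r - 3)(r + 2) = 0, so r = 3, -2.
Hence x_h = C1*exp(3*t) + C2*exp(-2*t).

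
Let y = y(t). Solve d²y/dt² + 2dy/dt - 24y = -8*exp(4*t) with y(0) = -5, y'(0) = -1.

y = -151*exp(4*t)/50 - 99*exp(-6*t)/50 - 4*t*exp(4*t)/5

Characteristic equation r² + 2r - 24 = 0 factors as (r - 4)(r + 6) = 0, so r = 4, -6.
Hence y_h = C1*exp(4*t) + C2*exp(-6*t).
Since exp(4*t) solves the homogeneous equation (r = 4 is a root of multiplicity 1), multiply the trial by t. Try y_p = A*t*exp(4*t). Substituting into the equation and dividing by exp(4*t) gives A = -4/5, so y_p = -4*t*exp(4*t)/5.
General solution: y = C1*exp(4*t) + C2*exp(-6*t) - 4*t*exp(4*t)/5.
Apply the initial conditions: y(0) = C1 + C2 = -5 and y'(0) = -4/5 - 6*C2 + 4*C1 = -1. Solving gives C1 = -151/50, C2 = -99/50.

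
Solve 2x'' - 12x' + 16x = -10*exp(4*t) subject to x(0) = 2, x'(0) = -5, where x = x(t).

x = -13*exp(4*t)/4 + 21*exp(2*t)/4 - 5*t*exp(4*t)/2

Divide through by 2: x'' - 6x' + 8x = -5*exp(4*t).
Characteristic equation r² - 6r + 8 = 0 factors as (r - 4)(r - 2) = 0, so r = 4, 2.
Hence x_h = C1*exp(4*t) + C2*exp(2*t).
Since exp(4*t) solves the homogeneous equation (r = 4 is a root of multiplicity 1), multiply the trial by t. Try x_p = A*t*exp(4*t). Substituting into the equation and dividing by exp(4*t) gives A = -5/2, so x_p = -5*t*exp(4*t)/2.
General solution: x = C1*exp(4*t) + C2*exp(2*t) - 5*t*exp(4*t)/2.
Apply the initial conditions: x(0) = C1 + C2 = 2 and x'(0) = -5/2 + 2*C2 + 4*C1 = -5. Solving gives C1 = -13/4, C2 = 21/4.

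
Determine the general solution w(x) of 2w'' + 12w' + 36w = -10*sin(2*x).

Divide through by 2: w'' + 6w' + 18w = -5*sin(2*x).
Characteristic equation r² + 6r + 18 = 0 has discriminant (6)² - 4·(18) = -36 < 0, so r = -3 ± 3i.
Hence w_h = C1*cos(3*x)*exp(-3*x) + C2*exp(-3*x)*sin(3*x).
Try w_p = A*cos(2*x) + B*sin(2*x). Substituting and equating the coefficients of cos(2x) and sin(2x) gives A = 3/17, B = -7/34, so w_p = -7*sin(2*x)/34 + 3*cos(2*x)/17.

w = -7*sin(2*x)/34 + 3*cos(2*x)/17 + C1*cos(3*x)*exp(-3*x) + C2*exp(-3*x)*sin(3*x)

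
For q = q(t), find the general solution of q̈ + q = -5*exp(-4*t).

q = -5*exp(-4*t)/17 + C1*cos(t) + C2*sin(t)

Characteristic equation r² + 1 = 0 has discriminant (0)² - 4·(1) = -4 < 0, so r = ± i.
Hence q_h = C1*cos(t) + C2*sin(t).
Try q_p = A*exp(-4*t). Substituting into the equation and dividing by exp(-4*t) gives A = -5/17, so q_p = -5*exp(-4*t)/17.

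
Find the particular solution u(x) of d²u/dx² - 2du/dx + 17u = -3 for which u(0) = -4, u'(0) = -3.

u = -3/17 - 65*cos(4*x)*exp(x)/17 + 7*exp(x)*sin(4*x)/34

Characteristic equation r² - 2r + 17 = 0 has discriminant (-2)² - 4·(17) = -64 < 0, so r = 1 ± 4i.
Hence u_h = C1*cos(4*x)*exp(x) + C2*exp(x)*sin(4*x).
For the particular solution try u_p = A0. Substituting and matching coefficients of each power of x gives A0 = -3/17, so u_p = -3/17.
General solution: u = -3/17 + C1*cos(4*x)*exp(x) + C2*exp(x)*sin(4*x).
Apply the initial conditions: u(0) = -3/17 + C1 = -4 and u'(0) = C1 + 4*C2 = -3. Solving gives C1 = -65/17, C2 = 7/34.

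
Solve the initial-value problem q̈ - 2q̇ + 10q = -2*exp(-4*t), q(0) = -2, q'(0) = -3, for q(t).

q = -exp(-4*t)/17 - 33*cos(3*t)*exp(t)/17 - 22*exp(t)*sin(3*t)/51

Characteristic equation r² - 2r + 10 = 0 has discriminant (-2)² - 4·(10) = -36 < 0, so r = 1 ± 3i.
Hence q_h = C1*cos(3*t)*exp(t) + C2*exp(t)*sin(3*t).
Try q_p = A*exp(-4*t). Substituting into the equation and dividing by exp(-4*t) gives A = -1/17, so q_p = -exp(-4*t)/17.
General solution: q = -exp(-4*t)/17 + C1*cos(3*t)*exp(t) + C2*exp(t)*sin(3*t).
Apply the initial conditions: q(0) = -1/17 + C1 = -2 and q'(0) = 4/17 + C1 + 3*C2 = -3. Solving gives C1 = -33/17, C2 = -22/51.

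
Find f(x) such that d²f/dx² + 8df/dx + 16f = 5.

f = 5/16 + C1*exp(-4*x) + C2*x*exp(-4*x)

Characteristic equation r² + 8r + 16 = 0 has discriminant (8)² - 4·(16) = 0, so r = -4 is a repeated root.
Hence f_h = (C1 + C2*x)*exp(-4*x).
For the particular solution try f_p = A0. Substituting and matching coefficients of each power of x gives A0 = 5/16, so f_p = 5/16.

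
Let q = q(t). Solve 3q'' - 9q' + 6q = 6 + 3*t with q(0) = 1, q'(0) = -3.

Divide through by 3: q'' - 3q' + 2q = 2 + t.
Characteristic equation r² - 3r + 2 = 0 factors as (r - 2)(r - 1) = 0, so r = 2, 1.
Hence q_h = C1*exp(2*t) + C2*exp(t).
For the particular solution try q_p = A0 + A1*t. Substituting and matching coefficients of each power of t gives A0 = 7/4, A1 = 1/2, so q_p = 7/4 + t/2.
General solution: q = 7/4 + t/2 + C1*exp(2*t) + C2*exp(t).
Apply the initial conditions: q(0) = 7/4 + C1 + C2 = 1 and q'(0) = 1/2 + C2 + 2*C1 = -3. Solving gives C1 = -11/4, C2 = 2.

q = 7/4 + t/2 + 2*exp(t) - 11*exp(2*t)/4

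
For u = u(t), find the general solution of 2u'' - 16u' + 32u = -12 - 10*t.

u = -17/32 - 5*t/16 + C1*exp(4*t) + C2*t*exp(4*t)

Divide through by 2: u'' - 8u' + 16u = -6 - 5*t.
Characteristic equation r² - 8r + 16 = 0 has discriminant (-8)² - 4·(16) = 0, so r = 4 is a repeated root.
Hence u_h = (C1 + C2*t)*exp(4*t).
For the particular solution try u_p = A0 + A1*t. Substituting and matching coefficients of each power of t gives A0 = -17/32, A1 = -5/16, so u_p = -17/32 - 5*t/16.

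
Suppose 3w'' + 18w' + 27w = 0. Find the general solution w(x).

w = C1*exp(-3*x) + C2*x*exp(-3*x)

Divide through by 3: w'' + 6w' + 9w = 0.
Characteristic equation r² + 6r + 9 = 0 has discriminant (6)² - 4·(9) = 0, so r = -3 is a repeated root.
Hence w_h = (C1 + C2*x)*exp(-3*x).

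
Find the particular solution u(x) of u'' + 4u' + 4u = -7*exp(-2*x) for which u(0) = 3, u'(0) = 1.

u = 3*exp(-2*x) + 7*x*exp(-2*x) - 7*x**2*exp(-2*x)/2

Characteristic equation r² + 4r + 4 = 0 has discriminant (4)² - 4·(4) = 0, so r = -2 is a repeated root.
Hence u_h = (C1 + C2*x)*exp(-2*x).
Since exp(-2*x) solves the homogeneous equation (r = -2 is a root of multiplicity 2), multiply the trial by x^2. Try u_p = A*x^2*exp(-2*x). Substituting into the equation and dividing by exp(-2*x) gives A = -7/2, so u_p = -7*x^2*exp(-2*x)/2.
General solution: u = C1*exp(-2*x) - 7*x^2*exp(-2*x)/2 + C2*x*exp(-2*x).
Apply the initial conditions: u(0) = C1 = 3 and u'(0) = C2 - 2*C1 = 1. Solving gives C1 = 3, C2 = 7.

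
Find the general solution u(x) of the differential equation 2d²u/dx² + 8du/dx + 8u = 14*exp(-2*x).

Divide through by 2: u'' + 4u' + 4u = 7*exp(-2*x).
Characteristic equation r² + 4r + 4 = 0 has discriminant (4)² - 4·(4) = 0, so r = -2 is a repeated root.
Hence u_h = (C1 + C2*x)*exp(-2*x).
Since exp(-2*x) solves the homogeneous equation (r = -2 is a root of multiplicity 2), multiply the trial by x^2. Try u_p = A*x^2*exp(-2*x). Substituting into the equation and dividing by exp(-2*x) gives A = 7/2, so u_p = 7*x^2*exp(-2*x)/2.

u = C1*exp(-2*x) + 7*x**2*exp(-2*x)/2 + C2*x*exp(-2*x)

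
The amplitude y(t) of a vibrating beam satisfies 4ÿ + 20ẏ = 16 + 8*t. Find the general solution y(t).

Divide through by 4: y'' + 5y' = 4 + 2*t.
Characteristic equation r² + 5r = 0 factors as (r + 5)r = 0, so r = -5, 0.
Hence y_h = C1*exp(-5*t) + C2.
Since 0 is a characteristic root (multiplicity 1), multiply the polynomial trial by t: try y_p = t*(A0 + A1*t). Substituting and matching coefficients of each power of t gives A0 = 18/25, A1 = 1/5, so y_p = t^2/5 + 18*t/25.

y = C2 + t**2/5 + 18*t/25 + C1*exp(-5*t)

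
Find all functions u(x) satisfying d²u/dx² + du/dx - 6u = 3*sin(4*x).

Characteristic equation r² + r - 6 = 0 factors as (r + 3)(r - 2) = 0, so r = -3, 2.
Hence u_h = C1*exp(-3*x) + C2*exp(2*x).
Try u_p = A*cos(4*x) + B*sin(4*x). Substituting and equating the coefficients of cos(4x) and sin(4x) gives A = -3/125, B = -33/250, so u_p = -33*sin(4*x)/250 - 3*cos(4*x)/125.

u = -33*sin(4*x)/250 - 3*cos(4*x)/125 + C1*exp(-3*x) + C2*exp(2*x)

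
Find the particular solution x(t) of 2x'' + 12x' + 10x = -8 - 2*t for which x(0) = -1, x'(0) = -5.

Divide through by 2: x'' + 6x' + 5x = -4 - t.
Characteristic equation r² + 6r + 5 = 0 factors as (r + 1)(r + 5) = 0, so r = -1, -5.
Hence x_h = C1*exp(-t) + C2*exp(-5*t).
For the particular solution try x_p = A0 + A1*t. Substituting and matching coefficients of each power of t gives A0 = -14/25, A1 = -1/5, so x_p = -14/25 - t/5.
General solution: x = -14/25 - t/5 + C1*exp(-t) + C2*exp(-5*t).
Apply the initial conditions: x(0) = -14/25 + C1 + C2 = -1 and x'(0) = -1/5 - C1 - 5*C2 = -5. Solving gives C1 = -7/4, C2 = 131/100.

x = -14/25 - 7*exp(-t)/4 - t/5 + 131*exp(-5*t)/100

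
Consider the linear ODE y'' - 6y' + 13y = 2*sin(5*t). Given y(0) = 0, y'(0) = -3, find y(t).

Characteristic equation r² - 6r + 13 = 0 has discriminant (-6)² - 4·(13) = -16 < 0, so r = 3 ± 2i.
Hence y_h = C1*cos(2*t)*exp(3*t) + C2*exp(3*t)*sin(2*t).
Try y_p = A*cos(5*t) + B*sin(5*t). Substituting and equating the coefficients of cos(5t) and sin(5t) gives A = 5/87, B = -2/87, so y_p = -2*sin(5*t)/87 + 5*cos(5*t)/87.
General solution: y = -2*sin(5*t)/87 + 5*cos(5*t)/87 + C1*cos(2*t)*exp(3*t) + C2*exp(3*t)*sin(2*t).
Apply the initial conditions: y(0) = 5/87 + C1 = 0 and y'(0) = -10/87 + 2*C2 + 3*C1 = -3. Solving gives C1 = -5/87, C2 = -118/87.

y = -2*sin(5*t)/87 + 5*cos(5*t)/87 - 118*exp(3*t)*sin(2*t)/87 - 5*cos(2*t)*exp(3*t)/87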